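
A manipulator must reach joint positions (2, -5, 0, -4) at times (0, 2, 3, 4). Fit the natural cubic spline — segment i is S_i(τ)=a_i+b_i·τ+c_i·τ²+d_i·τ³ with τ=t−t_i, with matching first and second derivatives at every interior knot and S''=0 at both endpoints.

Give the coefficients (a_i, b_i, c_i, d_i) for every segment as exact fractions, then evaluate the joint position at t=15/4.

Δ: Δ0=-7/2, Δ1=5, Δ2=-4
row 1: diag=6, rhs=51; c'=1/6, d'=17/2
row 2: denom=4−1·1/6=23/6; d'=(-54−1·17/2)/(23/6)=-375/23
back: M2=-375/23
back: M1=17/2−1/6·-375/23=258/23
M: M0=0, M1=258/23, M2=-375/23, M3=0
seg 0: a=2, c=M0/2=0, d=(M1−M0)/(6·2)=43/46, b=Δ0−h0·(2M0+M1)/6=-333/46
seg 1: a=-5, c=M1/2=129/23, d=(M2−M1)/(6·1)=-211/46, b=Δ1−h1·(2M1+M2)/6=183/46
seg 2: a=0, c=M2/2=-375/46, d=(M3−M2)/(6·1)=125/46, b=Δ2−h2·(2M2+M3)/6=33/23
t_q=15/4 → seg 2, τ=3/4; S=0+33/23·τ+-375/46·τ²+125/46·τ³=-6957/2944

  seg 0: a=2 b=-333/46 c=0 d=43/46
  seg 1: a=-5 b=183/46 c=129/23 d=-211/46
  seg 2: a=0 b=33/23 c=-375/46 d=125/46
S(15/4) = -6957/2944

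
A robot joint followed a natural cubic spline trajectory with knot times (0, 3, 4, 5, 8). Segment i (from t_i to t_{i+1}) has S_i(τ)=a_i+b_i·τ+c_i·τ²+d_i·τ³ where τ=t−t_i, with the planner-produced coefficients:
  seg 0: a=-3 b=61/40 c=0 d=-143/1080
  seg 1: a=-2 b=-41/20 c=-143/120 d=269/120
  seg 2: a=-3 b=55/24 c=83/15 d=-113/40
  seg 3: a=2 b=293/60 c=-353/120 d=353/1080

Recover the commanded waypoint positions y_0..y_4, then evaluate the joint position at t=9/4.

y_0=-3 y_1=-2 y_2=-3 y_3=2 y_4=-1
S(9/4) = -2757/2560

y_0 = S_0(0) = a_0 = -3
y_1 = S_1(0) = a_1 = -2
y_2 = S_2(0) = a_2 = -3
y_3 = S_3(0) = a_3 = 2
y_4 = S_3(3) = -1
t_q=9/4 is in segment 0 (τ=9/4); S_0(τ)=-2757/2560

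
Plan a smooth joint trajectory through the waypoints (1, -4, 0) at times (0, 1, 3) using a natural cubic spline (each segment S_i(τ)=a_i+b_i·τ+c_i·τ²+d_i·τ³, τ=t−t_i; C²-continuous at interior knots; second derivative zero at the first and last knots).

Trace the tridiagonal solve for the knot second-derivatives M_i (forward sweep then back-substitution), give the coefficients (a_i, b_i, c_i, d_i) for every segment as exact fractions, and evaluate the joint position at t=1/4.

Δ: Δ0=-5, Δ1=2
row 1: diag=6, rhs=42; c'=1/3, d'=7
back: M1=7
M: M0=0, M1=7, M2=0
seg 0: a=1, c=M0/2=0, d=(M1−M0)/(6·1)=7/6, b=Δ0−h0·(2M0+M1)/6=-37/6
seg 1: a=-4, c=M1/2=7/2, d=(M2−M1)/(6·2)=-7/12, b=Δ1−h1·(2M1+M2)/6=-8/3
t_q=1/4 → seg 0, τ=1/4; S=1+-37/6·τ+0·τ²+7/6·τ³=-67/128

  seg 0: a=1 b=-37/6 c=0 d=7/6
  seg 1: a=-4 b=-8/3 c=7/2 d=-7/12
S(1/4) = -67/128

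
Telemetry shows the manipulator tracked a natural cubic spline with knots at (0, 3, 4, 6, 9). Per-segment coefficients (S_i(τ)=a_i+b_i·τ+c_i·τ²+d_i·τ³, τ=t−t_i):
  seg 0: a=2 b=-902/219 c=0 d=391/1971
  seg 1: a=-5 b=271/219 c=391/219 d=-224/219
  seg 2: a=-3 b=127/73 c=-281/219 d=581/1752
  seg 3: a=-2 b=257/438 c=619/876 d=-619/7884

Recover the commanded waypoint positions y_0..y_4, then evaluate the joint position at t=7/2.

y_0=2 y_1=-5 y_2=-3 y_3=-2 y_4=4
S(7/2) = -3559/876

y_0 = S_0(0) = a_0 = 2
y_1 = S_1(0) = a_1 = -5
y_2 = S_2(0) = a_2 = -3
y_3 = S_3(0) = a_3 = -2
y_4 = S_3(3) = 4
t_q=7/2 is in segment 1 (τ=1/2); S_1(τ)=-3559/876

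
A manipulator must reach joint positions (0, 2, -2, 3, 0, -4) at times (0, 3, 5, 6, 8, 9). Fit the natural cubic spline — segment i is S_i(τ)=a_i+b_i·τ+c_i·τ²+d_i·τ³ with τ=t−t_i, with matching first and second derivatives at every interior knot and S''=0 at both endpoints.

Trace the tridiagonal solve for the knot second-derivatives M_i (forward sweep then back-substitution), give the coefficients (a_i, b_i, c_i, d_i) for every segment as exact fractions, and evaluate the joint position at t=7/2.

Δ: Δ0=2/3, Δ1=-2, Δ2=5, Δ3=-3/2, Δ4=-4
row 1: diag=10, rhs=-16; c'=1/5, d'=-8/5
row 2: denom=6−2·1/5=28/5; d'=(42−2·-8/5)/(28/5)=113/14
row 3: denom=6−1·5/28=163/28; d'=(-39−1·113/14)/(163/28)=-1318/163
row 4: denom=6−2·56/163=866/163; d'=(-15−2·-1318/163)/(866/163)=191/866
back: M4=191/866
back: M3=-1318/163−56/163·191/866=-3534/433
back: M2=113/14−5/28·-3534/433=4126/433
back: M1=-8/5−1/5·4126/433=-1518/433
M: M0=0, M1=-1518/433, M2=4126/433, M3=-3534/433, M4=191/866, M5=0
seg 0: a=0, c=M0/2=0, d=(M1−M0)/(6·3)=-253/1299, b=Δ0−h0·(2M0+M1)/6=3143/1299
seg 1: a=2, c=M1/2=-759/433, d=(M2−M1)/(6·2)=1411/1299, b=Δ1−h1·(2M1+M2)/6=-3688/1299
seg 2: a=-2, c=M2/2=2063/433, d=(M3−M2)/(6·1)=-3830/1299, b=Δ2−h2·(2M2+M3)/6=4136/1299
seg 3: a=3, c=M3/2=-1767/433, d=(M4−M3)/(6·2)=7259/10392, b=Δ3−h3·(2M3+M4)/6=5024/1299
seg 4: a=0, c=M4/2=191/1732, d=(M5−M4)/(6·1)=-191/5196, b=Δ4−h4·(2M4+M5)/6=-10583/2598
t_q=7/2 → seg 1, τ=1/2; S=2+-3688/1299·τ+-759/433·τ²+1411/1299·τ³=963/3464

  seg 0: a=0 b=3143/1299 c=0 d=-253/1299
  seg 1: a=2 b=-3688/1299 c=-759/433 d=1411/1299
  seg 2: a=-2 b=4136/1299 c=2063/433 d=-3830/1299
  seg 3: a=3 b=5024/1299 c=-1767/433 d=7259/10392
  seg 4: a=0 b=-10583/2598 c=191/1732 d=-191/5196
S(7/2) = 963/3464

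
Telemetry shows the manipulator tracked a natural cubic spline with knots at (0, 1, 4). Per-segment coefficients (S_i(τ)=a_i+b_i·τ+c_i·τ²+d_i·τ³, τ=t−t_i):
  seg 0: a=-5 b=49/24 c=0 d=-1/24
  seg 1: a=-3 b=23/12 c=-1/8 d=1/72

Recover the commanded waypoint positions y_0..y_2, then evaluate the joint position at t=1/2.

y_0 = S_0(0) = a_0 = -5
y_1 = S_1(0) = a_1 = -3
y_2 = S_1(3) = 2
t_q=1/2 is in segment 0 (τ=1/2); S_0(τ)=-255/64

y_0=-5 y_1=-3 y_2=2
S(1/2) = -255/64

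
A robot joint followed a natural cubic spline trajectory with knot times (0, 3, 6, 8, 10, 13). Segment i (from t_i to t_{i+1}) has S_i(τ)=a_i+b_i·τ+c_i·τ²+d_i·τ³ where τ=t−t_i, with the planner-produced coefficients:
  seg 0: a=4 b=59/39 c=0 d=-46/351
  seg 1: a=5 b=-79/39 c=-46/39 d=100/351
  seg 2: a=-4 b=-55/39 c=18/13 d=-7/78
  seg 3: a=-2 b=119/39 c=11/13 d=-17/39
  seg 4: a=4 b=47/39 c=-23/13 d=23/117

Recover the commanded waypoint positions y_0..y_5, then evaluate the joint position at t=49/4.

y_0 = S_0(0) = a_0 = 4
y_1 = S_1(0) = a_1 = 5
y_2 = S_2(0) = a_2 = -4
y_3 = S_3(0) = a_3 = -2
y_4 = S_4(0) = a_4 = 4
y_5 = S_4(3) = -3
t_q=49/4 is in segment 4 (τ=9/4); S_4(τ)=-5/832

y_0=4 y_1=5 y_2=-4 y_3=-2 y_4=4 y_5=-3
S(49/4) = -5/832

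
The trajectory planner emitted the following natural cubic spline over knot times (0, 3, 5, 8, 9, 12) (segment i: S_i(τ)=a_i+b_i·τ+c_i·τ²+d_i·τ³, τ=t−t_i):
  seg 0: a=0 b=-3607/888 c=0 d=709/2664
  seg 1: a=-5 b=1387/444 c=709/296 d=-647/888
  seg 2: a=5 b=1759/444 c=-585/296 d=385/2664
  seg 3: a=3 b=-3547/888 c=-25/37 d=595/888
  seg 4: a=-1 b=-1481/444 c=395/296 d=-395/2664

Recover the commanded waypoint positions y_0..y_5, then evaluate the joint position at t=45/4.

y_0=0 y_1=-5 y_2=5 y_3=3 y_4=-1 y_5=-3
S(45/4) = -65135/18944

y_0 = S_0(0) = a_0 = 0
y_1 = S_1(0) = a_1 = -5
y_2 = S_2(0) = a_2 = 5
y_3 = S_3(0) = a_3 = 3
y_4 = S_4(0) = a_4 = -1
y_5 = S_4(3) = -3
t_q=45/4 is in segment 4 (τ=9/4); S_4(τ)=-65135/18944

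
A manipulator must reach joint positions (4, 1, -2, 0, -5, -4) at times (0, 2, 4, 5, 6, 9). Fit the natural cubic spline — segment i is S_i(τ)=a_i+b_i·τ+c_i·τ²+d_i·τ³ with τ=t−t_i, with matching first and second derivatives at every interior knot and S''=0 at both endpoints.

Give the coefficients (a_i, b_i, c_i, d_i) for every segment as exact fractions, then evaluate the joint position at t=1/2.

  seg 0: a=4 b=-953/975 c=0 d=-1019/7800
  seg 1: a=1 b=-4963/1950 c=-1019/1300 d=1019/1560
  seg 2: a=-2 b=2104/975 c=1019/325 d=-247/75
  seg 3: a=0 b=-283/195 c=-2192/325 d=3116/975
  seg 4: a=-5 b=-5219/975 c=924/325 d=-308/975
S(1/2) = 14539/4160

Δ: Δ0=-3/2, Δ1=-3/2, Δ2=2, Δ3=-5, Δ4=1/3
row 1: diag=8, rhs=0; c'=1/4, d'=0
row 2: denom=6−2·1/4=11/2; d'=(21−2·0)/(11/2)=42/11
row 3: denom=4−1·2/11=42/11; d'=(-42−1·42/11)/(42/11)=-12
row 4: denom=8−1·11/42=325/42; d'=(32−1·-12)/(325/42)=1848/325
back: M4=1848/325
back: M3=-12−11/42·1848/325=-4384/325
back: M2=42/11−2/11·-4384/325=2038/325
back: M1=0−1/4·2038/325=-1019/650
M: M0=0, M1=-1019/650, M2=2038/325, M3=-4384/325, M4=1848/325, M5=0
seg 0: a=4, c=M0/2=0, d=(M1−M0)/(6·2)=-1019/7800, b=Δ0−h0·(2M0+M1)/6=-953/975
seg 1: a=1, c=M1/2=-1019/1300, d=(M2−M1)/(6·2)=1019/1560, b=Δ1−h1·(2M1+M2)/6=-4963/1950
seg 2: a=-2, c=M2/2=1019/325, d=(M3−M2)/(6·1)=-247/75, b=Δ2−h2·(2M2+M3)/6=2104/975
seg 3: a=0, c=M3/2=-2192/325, d=(M4−M3)/(6·1)=3116/975, b=Δ3−h3·(2M3+M4)/6=-283/195
seg 4: a=-5, c=M4/2=924/325, d=(M5−M4)/(6·3)=-308/975, b=Δ4−h4·(2M4+M5)/6=-5219/975
t_q=1/2 → seg 0, τ=1/2; S=4+-953/975·τ+0·τ²+-1019/7800·τ³=14539/4160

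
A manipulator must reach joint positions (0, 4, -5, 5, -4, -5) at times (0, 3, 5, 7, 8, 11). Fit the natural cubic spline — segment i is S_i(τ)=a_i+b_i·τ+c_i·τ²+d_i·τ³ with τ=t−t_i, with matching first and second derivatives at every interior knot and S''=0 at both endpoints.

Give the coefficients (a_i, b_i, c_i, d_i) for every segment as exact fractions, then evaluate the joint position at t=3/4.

  seg 0: a=0 b=14483/3252 c=0 d=-10147/29268
  seg 1: a=4 b=-7979/1626 c=-10147/3252 d=3603/2168
  seg 2: a=-5 b=2077/813 c=5570/813 d=-2288/813
  seg 3: a=5 b=-1033/271 c=-8158/813 d=3940/813
  seg 4: a=-4 b=-7595/813 c=3662/813 d=-3662/7317
S(3/4) = 221581/69376

Δ: Δ0=4/3, Δ1=-9/2, Δ2=5, Δ3=-9, Δ4=-1/3
row 1: diag=10, rhs=-35; c'=1/5, d'=-7/2
row 2: denom=8−2·1/5=38/5; d'=(57−2·-7/2)/(38/5)=160/19
row 3: denom=6−2·5/19=104/19; d'=(-84−2·160/19)/(104/19)=-479/26
row 4: denom=8−1·19/104=813/104; d'=(52−1·-479/26)/(813/104)=7324/813
back: M4=7324/813
back: M3=-479/26−19/104·7324/813=-16316/813
back: M2=160/19−5/19·-16316/813=11140/813
back: M1=-7/2−1/5·11140/813=-10147/1626
M: M0=0, M1=-10147/1626, M2=11140/813, M3=-16316/813, M4=7324/813, M5=0
seg 0: a=0, c=M0/2=0, d=(M1−M0)/(6·3)=-10147/29268, b=Δ0−h0·(2M0+M1)/6=14483/3252
seg 1: a=4, c=M1/2=-10147/3252, d=(M2−M1)/(6·2)=3603/2168, b=Δ1−h1·(2M1+M2)/6=-7979/1626
seg 2: a=-5, c=M2/2=5570/813, d=(M3−M2)/(6·2)=-2288/813, b=Δ2−h2·(2M2+M3)/6=2077/813
seg 3: a=5, c=M3/2=-8158/813, d=(M4−M3)/(6·1)=3940/813, b=Δ3−h3·(2M3+M4)/6=-1033/271
seg 4: a=-4, c=M4/2=3662/813, d=(M5−M4)/(6·3)=-3662/7317, b=Δ4−h4·(2M4+M5)/6=-7595/813
t_q=3/4 → seg 0, τ=3/4; S=0+14483/3252·τ+0·τ²+-10147/29268·τ³=221581/69376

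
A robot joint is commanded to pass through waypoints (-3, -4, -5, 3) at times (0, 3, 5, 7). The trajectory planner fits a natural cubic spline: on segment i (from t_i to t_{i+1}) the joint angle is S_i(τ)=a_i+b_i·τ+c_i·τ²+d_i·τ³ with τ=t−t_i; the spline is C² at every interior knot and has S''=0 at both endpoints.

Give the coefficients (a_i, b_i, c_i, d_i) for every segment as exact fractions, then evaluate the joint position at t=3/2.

Δ: Δ0=-1/3, Δ1=-1/2, Δ2=4
row 1: diag=10, rhs=-1; c'=1/5, d'=-1/10
row 2: denom=8−2·1/5=38/5; d'=(27−2·-1/10)/(38/5)=68/19
back: M2=68/19
back: M1=-1/10−1/5·68/19=-31/38
M: M0=0, M1=-31/38, M2=68/19, M3=0
seg 0: a=-3, c=M0/2=0, d=(M1−M0)/(6·3)=-31/684, b=Δ0−h0·(2M0+M1)/6=17/228
seg 1: a=-4, c=M1/2=-31/76, d=(M2−M1)/(6·2)=167/456, b=Δ1−h1·(2M1+M2)/6=-131/114
seg 2: a=-5, c=M2/2=34/19, d=(M3−M2)/(6·2)=-17/57, b=Δ2−h2·(2M2+M3)/6=92/57
t_q=3/2 → seg 0, τ=3/2; S=-3+17/228·τ+0·τ²+-31/684·τ³=-1849/608

  seg 0: a=-3 b=17/228 c=0 d=-31/684
  seg 1: a=-4 b=-131/114 c=-31/76 d=167/456
  seg 2: a=-5 b=92/57 c=34/19 d=-17/57
S(3/2) = -1849/608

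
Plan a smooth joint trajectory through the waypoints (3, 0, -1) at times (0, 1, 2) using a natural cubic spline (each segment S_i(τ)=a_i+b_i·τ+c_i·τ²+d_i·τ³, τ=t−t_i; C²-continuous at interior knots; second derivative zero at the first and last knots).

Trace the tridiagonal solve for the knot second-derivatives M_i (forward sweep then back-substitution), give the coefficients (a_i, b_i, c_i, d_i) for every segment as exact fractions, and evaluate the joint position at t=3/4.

Δ: Δ0=-3, Δ1=-1
row 1: diag=4, rhs=12; c'=1/4, d'=3
back: M1=3
M: M0=0, M1=3, M2=0
seg 0: a=3, c=M0/2=0, d=(M1−M0)/(6·1)=1/2, b=Δ0−h0·(2M0+M1)/6=-7/2
seg 1: a=0, c=M1/2=3/2, d=(M2−M1)/(6·1)=-1/2, b=Δ1−h1·(2M1+M2)/6=-2
t_q=3/4 → seg 0, τ=3/4; S=3+-7/2·τ+0·τ²+1/2·τ³=75/128

  seg 0: a=3 b=-7/2 c=0 d=1/2
  seg 1: a=0 b=-2 c=3/2 d=-1/2
S(3/4) = 75/128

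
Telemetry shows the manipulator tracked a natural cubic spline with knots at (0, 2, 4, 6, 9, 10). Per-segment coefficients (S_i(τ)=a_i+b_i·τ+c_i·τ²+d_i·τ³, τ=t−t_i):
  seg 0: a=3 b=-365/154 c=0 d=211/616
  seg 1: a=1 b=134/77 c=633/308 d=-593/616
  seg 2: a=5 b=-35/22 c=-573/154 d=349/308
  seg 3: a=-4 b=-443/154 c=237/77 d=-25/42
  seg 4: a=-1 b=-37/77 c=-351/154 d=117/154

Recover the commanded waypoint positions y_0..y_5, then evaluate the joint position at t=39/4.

y_0=3 y_1=1 y_2=5 y_3=-4 y_4=-1 y_5=-3
S(39/4) = -22885/9856

y_0 = S_0(0) = a_0 = 3
y_1 = S_1(0) = a_1 = 1
y_2 = S_2(0) = a_2 = 5
y_3 = S_3(0) = a_3 = -4
y_4 = S_4(0) = a_4 = -1
y_5 = S_4(1) = -3
t_q=39/4 is in segment 4 (τ=3/4); S_4(τ)=-22885/9856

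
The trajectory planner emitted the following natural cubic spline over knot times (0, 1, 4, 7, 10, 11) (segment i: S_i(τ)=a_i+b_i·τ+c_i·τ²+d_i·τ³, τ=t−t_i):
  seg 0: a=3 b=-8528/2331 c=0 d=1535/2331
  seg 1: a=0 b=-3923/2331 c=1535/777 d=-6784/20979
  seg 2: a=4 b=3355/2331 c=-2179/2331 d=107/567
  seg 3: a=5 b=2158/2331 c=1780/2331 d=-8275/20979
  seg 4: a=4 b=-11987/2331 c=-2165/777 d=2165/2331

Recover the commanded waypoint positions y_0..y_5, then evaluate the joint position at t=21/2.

y_0 = S_0(0) = a_0 = 3
y_1 = S_1(0) = a_1 = 0
y_2 = S_2(0) = a_2 = 4
y_3 = S_3(0) = a_3 = 5
y_4 = S_4(0) = a_4 = 4
y_5 = S_4(1) = -3
t_q=21/2 is in segment 4 (τ=1/2); S_4(τ)=5273/6216

y_0=3 y_1=0 y_2=4 y_3=5 y_4=4 y_5=-3
S(21/2) = 5273/6216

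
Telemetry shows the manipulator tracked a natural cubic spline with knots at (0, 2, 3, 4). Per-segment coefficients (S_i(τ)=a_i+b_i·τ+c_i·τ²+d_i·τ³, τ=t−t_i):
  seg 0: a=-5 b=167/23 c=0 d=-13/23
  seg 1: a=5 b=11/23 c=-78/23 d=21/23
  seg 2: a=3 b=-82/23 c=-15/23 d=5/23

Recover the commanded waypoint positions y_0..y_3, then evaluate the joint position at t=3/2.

y_0 = S_0(0) = a_0 = -5
y_1 = S_1(0) = a_1 = 5
y_2 = S_2(0) = a_2 = 3
y_3 = S_2(1) = -1
t_q=3/2 is in segment 0 (τ=3/2); S_0(τ)=733/184

y_0=-5 y_1=5 y_2=3 y_3=-1
S(3/2) = 733/184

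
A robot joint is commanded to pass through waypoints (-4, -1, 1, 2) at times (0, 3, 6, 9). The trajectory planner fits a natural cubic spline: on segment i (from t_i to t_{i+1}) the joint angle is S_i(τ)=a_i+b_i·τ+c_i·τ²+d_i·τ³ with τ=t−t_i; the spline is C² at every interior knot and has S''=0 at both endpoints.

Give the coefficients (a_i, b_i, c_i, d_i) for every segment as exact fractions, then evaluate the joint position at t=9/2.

  seg 0: a=-4 b=16/15 c=0 d=-1/135
  seg 1: a=-1 b=13/15 c=-1/15 d=0
  seg 2: a=1 b=7/15 c=-1/15 d=1/135
S(9/2) = 3/20

Δ: Δ0=1, Δ1=2/3, Δ2=1/3
row 1: diag=12, rhs=-2; c'=1/4, d'=-1/6
row 2: denom=12−3·1/4=45/4; d'=(-2−3·-1/6)/(45/4)=-2/15
back: M2=-2/15
back: M1=-1/6−1/4·-2/15=-2/15
M: M0=0, M1=-2/15, M2=-2/15, M3=0
seg 0: a=-4, c=M0/2=0, d=(M1−M0)/(6·3)=-1/135, b=Δ0−h0·(2M0+M1)/6=16/15
seg 1: a=-1, c=M1/2=-1/15, d=(M2−M1)/(6·3)=0, b=Δ1−h1·(2M1+M2)/6=13/15
seg 2: a=1, c=M2/2=-1/15, d=(M3−M2)/(6·3)=1/135, b=Δ2−h2·(2M2+M3)/6=7/15
t_q=9/2 → seg 1, τ=3/2; S=-1+13/15·τ+-1/15·τ²+0·τ³=3/20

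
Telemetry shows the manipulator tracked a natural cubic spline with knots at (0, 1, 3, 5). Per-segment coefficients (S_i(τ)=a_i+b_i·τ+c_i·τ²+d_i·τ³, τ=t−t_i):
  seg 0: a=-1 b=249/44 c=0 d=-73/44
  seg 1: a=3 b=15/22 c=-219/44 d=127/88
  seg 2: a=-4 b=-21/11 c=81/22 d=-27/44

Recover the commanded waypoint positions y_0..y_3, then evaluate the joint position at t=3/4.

y_0 = S_0(0) = a_0 = -1
y_1 = S_1(0) = a_1 = 3
y_2 = S_2(0) = a_2 = -4
y_3 = S_2(2) = 2
t_q=3/4 is in segment 0 (τ=3/4); S_0(τ)=7165/2816

y_0=-1 y_1=3 y_2=-4 y_3=2
S(3/4) = 7165/2816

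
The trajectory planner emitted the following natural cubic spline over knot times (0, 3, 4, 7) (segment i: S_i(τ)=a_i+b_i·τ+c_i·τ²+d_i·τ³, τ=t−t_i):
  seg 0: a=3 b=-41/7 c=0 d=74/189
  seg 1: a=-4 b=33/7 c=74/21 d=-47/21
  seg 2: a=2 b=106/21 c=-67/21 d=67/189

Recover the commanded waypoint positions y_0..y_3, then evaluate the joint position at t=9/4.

y_0 = S_0(0) = a_0 = 3
y_1 = S_1(0) = a_1 = -4
y_2 = S_2(0) = a_2 = 2
y_3 = S_2(3) = -2
t_q=9/4 is in segment 0 (τ=9/4); S_0(τ)=-183/32

y_0=3 y_1=-4 y_2=2 y_3=-2
S(9/4) = -183/32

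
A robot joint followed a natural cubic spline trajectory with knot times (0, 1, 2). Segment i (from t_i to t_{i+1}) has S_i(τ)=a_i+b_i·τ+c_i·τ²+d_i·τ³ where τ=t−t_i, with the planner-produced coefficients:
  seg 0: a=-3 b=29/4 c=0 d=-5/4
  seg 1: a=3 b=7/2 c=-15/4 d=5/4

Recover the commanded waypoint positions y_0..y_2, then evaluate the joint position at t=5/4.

y_0=-3 y_1=3 y_2=4
S(5/4) = 937/256

y_0 = S_0(0) = a_0 = -3
y_1 = S_1(0) = a_1 = 3
y_2 = S_1(1) = 4
t_q=5/4 is in segment 1 (τ=1/4); S_1(τ)=937/256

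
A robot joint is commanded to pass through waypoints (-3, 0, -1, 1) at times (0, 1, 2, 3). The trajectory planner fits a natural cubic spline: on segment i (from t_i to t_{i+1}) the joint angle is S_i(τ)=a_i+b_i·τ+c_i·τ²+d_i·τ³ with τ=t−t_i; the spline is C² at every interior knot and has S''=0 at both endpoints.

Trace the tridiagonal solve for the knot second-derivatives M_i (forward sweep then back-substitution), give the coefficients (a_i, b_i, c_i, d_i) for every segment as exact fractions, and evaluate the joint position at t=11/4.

  seg 0: a=-3 b=64/15 c=0 d=-19/15
  seg 1: a=0 b=7/15 c=-19/5 d=7/3
  seg 2: a=-1 b=-2/15 c=16/5 d=-16/15
S(11/4) = 1/4

Δ: Δ0=3, Δ1=-1, Δ2=2
row 1: diag=4, rhs=-24; c'=1/4, d'=-6
row 2: denom=4−1·1/4=15/4; d'=(18−1·-6)/(15/4)=32/5
back: M2=32/5
back: M1=-6−1/4·32/5=-38/5
M: M0=0, M1=-38/5, M2=32/5, M3=0
seg 0: a=-3, c=M0/2=0, d=(M1−M0)/(6·1)=-19/15, b=Δ0−h0·(2M0+M1)/6=64/15
seg 1: a=0, c=M1/2=-19/5, d=(M2−M1)/(6·1)=7/3, b=Δ1−h1·(2M1+M2)/6=7/15
seg 2: a=-1, c=M2/2=16/5, d=(M3−M2)/(6·1)=-16/15, b=Δ2−h2·(2M2+M3)/6=-2/15
t_q=11/4 → seg 2, τ=3/4; S=-1+-2/15·τ+16/5·τ²+-16/15·τ³=1/4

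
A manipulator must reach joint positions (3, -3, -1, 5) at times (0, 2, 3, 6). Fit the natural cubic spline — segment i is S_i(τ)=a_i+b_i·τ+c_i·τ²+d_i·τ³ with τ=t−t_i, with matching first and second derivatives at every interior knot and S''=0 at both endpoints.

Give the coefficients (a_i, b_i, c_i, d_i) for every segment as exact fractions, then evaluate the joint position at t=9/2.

Δ: Δ0=-3, Δ1=2, Δ2=2
row 1: diag=6, rhs=30; c'=1/6, d'=5
row 2: denom=8−1·1/6=47/6; d'=(0−1·5)/(47/6)=-30/47
back: M2=-30/47
back: M1=5−1/6·-30/47=240/47
M: M0=0, M1=240/47, M2=-30/47, M3=0
seg 0: a=3, c=M0/2=0, d=(M1−M0)/(6·2)=20/47, b=Δ0−h0·(2M0+M1)/6=-221/47
seg 1: a=-3, c=M1/2=120/47, d=(M2−M1)/(6·1)=-45/47, b=Δ1−h1·(2M1+M2)/6=19/47
seg 2: a=-1, c=M2/2=-15/47, d=(M3−M2)/(6·3)=5/141, b=Δ2−h2·(2M2+M3)/6=124/47
t_q=9/2 → seg 2, τ=3/2; S=-1+124/47·τ+-15/47·τ²+5/141·τ³=887/376

  seg 0: a=3 b=-221/47 c=0 d=20/47
  seg 1: a=-3 b=19/47 c=120/47 d=-45/47
  seg 2: a=-1 b=124/47 c=-15/47 d=5/141
S(9/2) = 887/376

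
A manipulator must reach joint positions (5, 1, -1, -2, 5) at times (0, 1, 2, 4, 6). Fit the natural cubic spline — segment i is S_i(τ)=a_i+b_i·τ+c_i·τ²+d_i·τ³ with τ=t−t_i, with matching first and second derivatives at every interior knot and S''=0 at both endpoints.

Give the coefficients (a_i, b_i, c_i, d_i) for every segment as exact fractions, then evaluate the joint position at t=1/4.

  seg 0: a=5 b=-9/2 c=0 d=1/2
  seg 1: a=1 b=-3 c=3/2 d=-1/2
  seg 2: a=-1 b=-3/2 c=0 d=1/4
  seg 3: a=-2 b=3/2 c=3/2 d=-1/4
S(1/4) = 497/128

Δ: Δ0=-4, Δ1=-2, Δ2=-1/2, Δ3=7/2
row 1: diag=4, rhs=12; c'=1/4, d'=3
row 2: denom=6−1·1/4=23/4; d'=(9−1·3)/(23/4)=24/23
row 3: denom=8−2·8/23=168/23; d'=(24−2·24/23)/(168/23)=3
back: M3=3
back: M2=24/23−8/23·3=0
back: M1=3−1/4·0=3
M: M0=0, M1=3, M2=0, M3=3, M4=0
seg 0: a=5, c=M0/2=0, d=(M1−M0)/(6·1)=1/2, b=Δ0−h0·(2M0+M1)/6=-9/2
seg 1: a=1, c=M1/2=3/2, d=(M2−M1)/(6·1)=-1/2, b=Δ1−h1·(2M1+M2)/6=-3
seg 2: a=-1, c=M2/2=0, d=(M3−M2)/(6·2)=1/4, b=Δ2−h2·(2M2+M3)/6=-3/2
seg 3: a=-2, c=M3/2=3/2, d=(M4−M3)/(6·2)=-1/4, b=Δ3−h3·(2M3+M4)/6=3/2
t_q=1/4 → seg 0, τ=1/4; S=5+-9/2·τ+0·τ²+1/2·τ³=497/128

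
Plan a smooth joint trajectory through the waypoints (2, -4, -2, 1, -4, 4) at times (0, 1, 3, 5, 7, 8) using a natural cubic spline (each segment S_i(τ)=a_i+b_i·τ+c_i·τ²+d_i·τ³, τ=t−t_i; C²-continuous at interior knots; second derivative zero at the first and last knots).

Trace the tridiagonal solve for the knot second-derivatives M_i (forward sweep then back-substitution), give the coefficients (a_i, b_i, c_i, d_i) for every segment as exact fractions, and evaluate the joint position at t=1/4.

  seg 0: a=2 b=-229/32 c=0 d=37/32
  seg 1: a=-4 b=-59/16 c=111/32 d=-9/16
  seg 2: a=-2 b=55/16 c=3/32 d=-17/32
  seg 3: a=1 b=-41/16 c=-99/32 d=25/16
  seg 4: a=-4 b=61/16 c=201/32 d=-67/32
S(1/4) = 469/2048

Δ: Δ0=-6, Δ1=1, Δ2=3/2, Δ3=-5/2, Δ4=8
row 1: diag=6, rhs=42; c'=1/3, d'=7
row 2: denom=8−2·1/3=22/3; d'=(3−2·7)/(22/3)=-3/2
row 3: denom=8−2·3/11=82/11; d'=(-24−2·-3/2)/(82/11)=-231/82
row 4: denom=6−2·11/41=224/41; d'=(63−2·-231/82)/(224/41)=201/16
back: M4=201/16
back: M3=-231/82−11/41·201/16=-99/16
back: M2=-3/2−3/11·-99/16=3/16
back: M1=7−1/3·3/16=111/16
M: M0=0, M1=111/16, M2=3/16, M3=-99/16, M4=201/16, M5=0
seg 0: a=2, c=M0/2=0, d=(M1−M0)/(6·1)=37/32, b=Δ0−h0·(2M0+M1)/6=-229/32
seg 1: a=-4, c=M1/2=111/32, d=(M2−M1)/(6·2)=-9/16, b=Δ1−h1·(2M1+M2)/6=-59/16
seg 2: a=-2, c=M2/2=3/32, d=(M3−M2)/(6·2)=-17/32, b=Δ2−h2·(2M2+M3)/6=55/16
seg 3: a=1, c=M3/2=-99/32, d=(M4−M3)/(6·2)=25/16, b=Δ3−h3·(2M3+M4)/6=-41/16
seg 4: a=-4, c=M4/2=201/32, d=(M5−M4)/(6·1)=-67/32, b=Δ4−h4·(2M4+M5)/6=61/16
t_q=1/4 → seg 0, τ=1/4; S=2+-229/32·τ+0·τ²+37/32·τ³=469/2048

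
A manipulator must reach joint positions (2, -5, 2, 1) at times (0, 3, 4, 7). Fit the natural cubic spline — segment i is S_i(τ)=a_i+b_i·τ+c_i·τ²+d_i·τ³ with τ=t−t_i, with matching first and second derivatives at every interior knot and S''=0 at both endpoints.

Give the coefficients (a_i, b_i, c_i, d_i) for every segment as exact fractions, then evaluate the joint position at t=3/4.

Δ: Δ0=-7/3, Δ1=7, Δ2=-1/3
row 1: diag=8, rhs=56; c'=1/8, d'=7
row 2: denom=8−1·1/8=63/8; d'=(-44−1·7)/(63/8)=-136/21
back: M2=-136/21
back: M1=7−1/8·-136/21=164/21
M: M0=0, M1=164/21, M2=-136/21, M3=0
seg 0: a=2, c=M0/2=0, d=(M1−M0)/(6·3)=82/189, b=Δ0−h0·(2M0+M1)/6=-131/21
seg 1: a=-5, c=M1/2=82/21, d=(M2−M1)/(6·1)=-50/21, b=Δ1−h1·(2M1+M2)/6=115/21
seg 2: a=2, c=M2/2=-68/21, d=(M3−M2)/(6·3)=68/189, b=Δ2−h2·(2M2+M3)/6=43/7
t_q=3/4 → seg 0, τ=3/4; S=2+-131/21·τ+0·τ²+82/189·τ³=-559/224

  seg 0: a=2 b=-131/21 c=0 d=82/189
  seg 1: a=-5 b=115/21 c=82/21 d=-50/21
  seg 2: a=2 b=43/7 c=-68/21 d=68/189
S(3/4) = -559/224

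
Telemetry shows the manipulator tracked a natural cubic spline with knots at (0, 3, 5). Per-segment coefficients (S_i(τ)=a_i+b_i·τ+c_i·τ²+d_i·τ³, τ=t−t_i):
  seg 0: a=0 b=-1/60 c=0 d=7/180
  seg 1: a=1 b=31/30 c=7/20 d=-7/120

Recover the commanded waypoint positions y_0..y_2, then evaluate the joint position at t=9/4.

y_0 = S_0(0) = a_0 = 0
y_1 = S_1(0) = a_1 = 1
y_2 = S_1(2) = 4
t_q=9/4 is in segment 0 (τ=9/4); S_0(τ)=519/1280

y_0=0 y_1=1 y_2=4
S(9/4) = 519/1280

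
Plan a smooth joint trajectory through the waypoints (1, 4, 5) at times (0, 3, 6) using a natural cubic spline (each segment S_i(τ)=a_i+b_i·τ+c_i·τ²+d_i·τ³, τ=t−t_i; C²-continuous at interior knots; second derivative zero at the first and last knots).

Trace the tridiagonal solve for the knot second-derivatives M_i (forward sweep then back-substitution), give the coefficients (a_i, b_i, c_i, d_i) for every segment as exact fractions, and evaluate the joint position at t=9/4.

  seg 0: a=1 b=7/6 c=0 d=-1/54
  seg 1: a=4 b=2/3 c=-1/6 d=1/54
S(9/4) = 437/128

Δ: Δ0=1, Δ1=1/3
row 1: diag=12, rhs=-4; c'=1/4, d'=-1/3
back: M1=-1/3
M: M0=0, M1=-1/3, M2=0
seg 0: a=1, c=M0/2=0, d=(M1−M0)/(6·3)=-1/54, b=Δ0−h0·(2M0+M1)/6=7/6
seg 1: a=4, c=M1/2=-1/6, d=(M2−M1)/(6·3)=1/54, b=Δ1−h1·(2M1+M2)/6=2/3
t_q=9/4 → seg 0, τ=9/4; S=1+7/6·τ+0·τ²+-1/54·τ³=437/128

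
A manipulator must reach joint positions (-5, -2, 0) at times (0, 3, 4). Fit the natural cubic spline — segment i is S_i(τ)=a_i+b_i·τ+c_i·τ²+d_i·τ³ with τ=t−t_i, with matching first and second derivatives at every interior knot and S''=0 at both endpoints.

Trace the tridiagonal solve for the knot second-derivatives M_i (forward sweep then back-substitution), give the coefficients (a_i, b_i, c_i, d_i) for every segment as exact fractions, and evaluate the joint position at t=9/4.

  seg 0: a=-5 b=5/8 c=0 d=1/24
  seg 1: a=-2 b=7/4 c=3/8 d=-1/8
S(9/4) = -1597/512

Δ: Δ0=1, Δ1=2
row 1: diag=8, rhs=6; c'=1/8, d'=3/4
back: M1=3/4
M: M0=0, M1=3/4, M2=0
seg 0: a=-5, c=M0/2=0, d=(M1−M0)/(6·3)=1/24, b=Δ0−h0·(2M0+M1)/6=5/8
seg 1: a=-2, c=M1/2=3/8, d=(M2−M1)/(6·1)=-1/8, b=Δ1−h1·(2M1+M2)/6=7/4
t_q=9/4 → seg 0, τ=9/4; S=-5+5/8·τ+0·τ²+1/24·τ³=-1597/512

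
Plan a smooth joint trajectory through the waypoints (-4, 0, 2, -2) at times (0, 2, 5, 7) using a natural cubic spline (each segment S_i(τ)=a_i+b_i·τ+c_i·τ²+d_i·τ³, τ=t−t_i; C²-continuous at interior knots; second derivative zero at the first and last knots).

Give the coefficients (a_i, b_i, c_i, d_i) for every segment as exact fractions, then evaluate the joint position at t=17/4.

  seg 0: a=-4 b=578/273 c=0 d=-8/273
  seg 1: a=0 b=482/273 c=-16/91 d=-4/63
  seg 2: a=2 b=-274/273 c=-68/91 d=34/273
S(17/4) = 3435/1456

Δ: Δ0=2, Δ1=2/3, Δ2=-2
row 1: diag=10, rhs=-8; c'=3/10, d'=-4/5
row 2: denom=10−3·3/10=91/10; d'=(-16−3·-4/5)/(91/10)=-136/91
back: M2=-136/91
back: M1=-4/5−3/10·-136/91=-32/91
M: M0=0, M1=-32/91, M2=-136/91, M3=0
seg 0: a=-4, c=M0/2=0, d=(M1−M0)/(6·2)=-8/273, b=Δ0−h0·(2M0+M1)/6=578/273
seg 1: a=0, c=M1/2=-16/91, d=(M2−M1)/(6·3)=-4/63, b=Δ1−h1·(2M1+M2)/6=482/273
seg 2: a=2, c=M2/2=-68/91, d=(M3−M2)/(6·2)=34/273, b=Δ2−h2·(2M2+M3)/6=-274/273
t_q=17/4 → seg 1, τ=9/4; S=0+482/273·τ+-16/91·τ²+-4/63·τ³=3435/1456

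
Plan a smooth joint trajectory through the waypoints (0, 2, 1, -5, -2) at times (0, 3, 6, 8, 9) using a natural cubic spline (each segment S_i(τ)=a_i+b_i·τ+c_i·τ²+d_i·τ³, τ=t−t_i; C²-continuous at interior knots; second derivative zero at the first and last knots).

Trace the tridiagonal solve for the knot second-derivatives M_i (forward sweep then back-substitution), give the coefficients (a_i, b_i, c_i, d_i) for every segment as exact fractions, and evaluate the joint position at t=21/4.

Δ: Δ0=2/3, Δ1=-1/3, Δ2=-3, Δ3=3
row 1: diag=12, rhs=-6; c'=1/4, d'=-1/2
row 2: denom=10−3·1/4=37/4; d'=(-16−3·-1/2)/(37/4)=-58/37
row 3: denom=6−2·8/37=206/37; d'=(36−2·-58/37)/(206/37)=724/103
back: M3=724/103
back: M2=-58/37−8/37·724/103=-318/103
back: M1=-1/2−1/4·-318/103=28/103
M: M0=0, M1=28/103, M2=-318/103, M3=724/103, M4=0
seg 0: a=0, c=M0/2=0, d=(M1−M0)/(6·3)=14/927, b=Δ0−h0·(2M0+M1)/6=164/309
seg 1: a=2, c=M1/2=14/103, d=(M2−M1)/(6·3)=-173/927, b=Δ1−h1·(2M1+M2)/6=290/309
seg 2: a=1, c=M2/2=-159/103, d=(M3−M2)/(6·2)=521/618, b=Δ2−h2·(2M2+M3)/6=-1015/309
seg 3: a=-5, c=M3/2=362/103, d=(M4−M3)/(6·1)=-362/309, b=Δ3−h3·(2M3+M4)/6=203/309
t_q=21/4 → seg 1, τ=9/4; S=2+290/309·τ+14/103·τ²+-173/927·τ³=17627/6592

  seg 0: a=0 b=164/309 c=0 d=14/927
  seg 1: a=2 b=290/309 c=14/103 d=-173/927
  seg 2: a=1 b=-1015/309 c=-159/103 d=521/618
  seg 3: a=-5 b=203/309 c=362/103 d=-362/309
S(21/4) = 17627/6592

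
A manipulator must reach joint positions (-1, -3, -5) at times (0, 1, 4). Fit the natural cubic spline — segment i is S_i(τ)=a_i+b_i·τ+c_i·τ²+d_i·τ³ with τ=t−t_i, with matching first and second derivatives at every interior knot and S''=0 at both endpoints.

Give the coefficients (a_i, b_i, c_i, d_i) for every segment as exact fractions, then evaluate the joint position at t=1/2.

  seg 0: a=-1 b=-13/6 c=0 d=1/6
  seg 1: a=-3 b=-5/3 c=1/2 d=-1/18
S(1/2) = -33/16

Δ: Δ0=-2, Δ1=-2/3
row 1: diag=8, rhs=8; c'=3/8, d'=1
back: M1=1
M: M0=0, M1=1, M2=0
seg 0: a=-1, c=M0/2=0, d=(M1−M0)/(6·1)=1/6, b=Δ0−h0·(2M0+M1)/6=-13/6
seg 1: a=-3, c=M1/2=1/2, d=(M2−M1)/(6·3)=-1/18, b=Δ1−h1·(2M1+M2)/6=-5/3
t_q=1/2 → seg 0, τ=1/2; S=-1+-13/6·τ+0·τ²+1/6·τ³=-33/16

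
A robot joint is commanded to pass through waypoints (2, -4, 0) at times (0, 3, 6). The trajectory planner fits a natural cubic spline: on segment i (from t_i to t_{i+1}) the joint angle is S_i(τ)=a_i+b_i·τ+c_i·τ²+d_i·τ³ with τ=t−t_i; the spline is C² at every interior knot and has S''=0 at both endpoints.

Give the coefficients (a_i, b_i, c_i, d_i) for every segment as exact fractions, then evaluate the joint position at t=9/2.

Δ: Δ0=-2, Δ1=4/3
row 1: diag=12, rhs=20; c'=1/4, d'=5/3
back: M1=5/3
M: M0=0, M1=5/3, M2=0
seg 0: a=2, c=M0/2=0, d=(M1−M0)/(6·3)=5/54, b=Δ0−h0·(2M0+M1)/6=-17/6
seg 1: a=-4, c=M1/2=5/6, d=(M2−M1)/(6·3)=-5/54, b=Δ1−h1·(2M1+M2)/6=-1/3
t_q=9/2 → seg 1, τ=3/2; S=-4+-1/3·τ+5/6·τ²+-5/54·τ³=-47/16

  seg 0: a=2 b=-17/6 c=0 d=5/54
  seg 1: a=-4 b=-1/3 c=5/6 d=-5/54
S(9/2) = -47/16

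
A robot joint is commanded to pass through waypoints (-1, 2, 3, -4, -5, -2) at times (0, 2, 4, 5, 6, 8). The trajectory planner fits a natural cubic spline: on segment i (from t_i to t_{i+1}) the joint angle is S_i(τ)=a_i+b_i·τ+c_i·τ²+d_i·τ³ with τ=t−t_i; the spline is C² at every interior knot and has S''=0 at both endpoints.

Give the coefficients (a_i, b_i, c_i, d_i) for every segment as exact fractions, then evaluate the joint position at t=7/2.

Δ: Δ0=3/2, Δ1=1/2, Δ2=-7, Δ3=-1, Δ4=3/2
row 1: diag=8, rhs=-6; c'=1/4, d'=-3/4
row 2: denom=6−2·1/4=11/2; d'=(-45−2·-3/4)/(11/2)=-87/11
row 3: denom=4−1·2/11=42/11; d'=(36−1·-87/11)/(42/11)=23/2
row 4: denom=6−1·11/42=241/42; d'=(15−1·23/2)/(241/42)=147/241
back: M4=147/241
back: M3=23/2−11/42·147/241=2733/241
back: M2=-87/11−2/11·2733/241=-2403/241
back: M1=-3/4−1/4·-2403/241=420/241
M: M0=0, M1=420/241, M2=-2403/241, M3=2733/241, M4=147/241, M5=0
seg 0: a=-1, c=M0/2=0, d=(M1−M0)/(6·2)=35/241, b=Δ0−h0·(2M0+M1)/6=443/482
seg 1: a=2, c=M1/2=210/241, d=(M2−M1)/(6·2)=-941/964, b=Δ1−h1·(2M1+M2)/6=1283/482
seg 2: a=3, c=M2/2=-2403/482, d=(M3−M2)/(6·1)=856/241, b=Δ2−h2·(2M2+M3)/6=-2683/482
seg 3: a=-4, c=M3/2=2733/482, d=(M4−M3)/(6·1)=-431/241, b=Δ3−h3·(2M3+M4)/6=-2353/482
seg 4: a=-5, c=M4/2=147/482, d=(M5−M4)/(6·2)=-49/964, b=Δ4−h4·(2M4+M5)/6=527/482
t_q=7/2 → seg 1, τ=3/2; S=2+1283/482·τ+210/241·τ²+-941/964·τ³=35929/7712

  seg 0: a=-1 b=443/482 c=0 d=35/241
  seg 1: a=2 b=1283/482 c=210/241 d=-941/964
  seg 2: a=3 b=-2683/482 c=-2403/482 d=856/241
  seg 3: a=-4 b=-2353/482 c=2733/482 d=-431/241
  seg 4: a=-5 b=527/482 c=147/482 d=-49/964
S(7/2) = 35929/7712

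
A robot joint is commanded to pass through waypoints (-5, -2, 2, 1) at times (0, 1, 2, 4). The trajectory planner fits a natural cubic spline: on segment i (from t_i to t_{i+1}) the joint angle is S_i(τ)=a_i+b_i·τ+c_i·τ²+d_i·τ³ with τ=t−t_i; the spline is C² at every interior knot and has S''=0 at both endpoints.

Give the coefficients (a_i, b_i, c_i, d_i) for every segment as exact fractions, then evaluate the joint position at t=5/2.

  seg 0: a=-5 b=117/46 c=0 d=21/46
  seg 1: a=-2 b=90/23 c=63/46 d=-59/46
  seg 2: a=2 b=129/46 c=-57/23 d=19/46
S(5/2) = 1043/368

Δ: Δ0=3, Δ1=4, Δ2=-1/2
row 1: diag=4, rhs=6; c'=1/4, d'=3/2
row 2: denom=6−1·1/4=23/4; d'=(-27−1·3/2)/(23/4)=-114/23
back: M2=-114/23
back: M1=3/2−1/4·-114/23=63/23
M: M0=0, M1=63/23, M2=-114/23, M3=0
seg 0: a=-5, c=M0/2=0, d=(M1−M0)/(6·1)=21/46, b=Δ0−h0·(2M0+M1)/6=117/46
seg 1: a=-2, c=M1/2=63/46, d=(M2−M1)/(6·1)=-59/46, b=Δ1−h1·(2M1+M2)/6=90/23
seg 2: a=2, c=M2/2=-57/23, d=(M3−M2)/(6·2)=19/46, b=Δ2−h2·(2M2+M3)/6=129/46
t_q=5/2 → seg 2, τ=1/2; S=2+129/46·τ+-57/23·τ²+19/46·τ³=1043/368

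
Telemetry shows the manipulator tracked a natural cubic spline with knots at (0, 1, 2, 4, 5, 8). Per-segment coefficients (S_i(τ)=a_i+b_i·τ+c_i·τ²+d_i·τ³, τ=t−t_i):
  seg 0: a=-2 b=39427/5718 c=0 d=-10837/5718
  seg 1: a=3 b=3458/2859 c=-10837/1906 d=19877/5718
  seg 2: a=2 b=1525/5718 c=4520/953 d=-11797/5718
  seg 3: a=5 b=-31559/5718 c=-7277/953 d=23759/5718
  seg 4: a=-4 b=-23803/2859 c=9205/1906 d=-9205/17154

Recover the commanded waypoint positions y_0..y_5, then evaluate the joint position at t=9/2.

y_0 = S_0(0) = a_0 = -2
y_1 = S_1(0) = a_1 = 3
y_2 = S_2(0) = a_2 = 2
y_3 = S_3(0) = a_3 = 5
y_4 = S_4(0) = a_4 = -4
y_5 = S_4(3) = 0
t_q=9/2 is in segment 3 (τ=1/2); S_3(τ)=12973/15248

y_0=-2 y_1=3 y_2=2 y_3=5 y_4=-4 y_5=0
S(9/2) = 12973/15248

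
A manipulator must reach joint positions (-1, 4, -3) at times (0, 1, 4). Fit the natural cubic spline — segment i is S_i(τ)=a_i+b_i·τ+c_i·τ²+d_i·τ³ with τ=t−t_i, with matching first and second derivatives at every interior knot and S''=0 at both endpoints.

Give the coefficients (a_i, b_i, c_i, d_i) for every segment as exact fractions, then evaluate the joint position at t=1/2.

  seg 0: a=-1 b=71/12 c=0 d=-11/12
  seg 1: a=4 b=19/6 c=-11/4 d=11/36
S(1/2) = 59/32

Δ: Δ0=5, Δ1=-7/3
row 1: diag=8, rhs=-44; c'=3/8, d'=-11/2
back: M1=-11/2
M: M0=0, M1=-11/2, M2=0
seg 0: a=-1, c=M0/2=0, d=(M1−M0)/(6·1)=-11/12, b=Δ0−h0·(2M0+M1)/6=71/12
seg 1: a=4, c=M1/2=-11/4, d=(M2−M1)/(6·3)=11/36, b=Δ1−h1·(2M1+M2)/6=19/6
t_q=1/2 → seg 0, τ=1/2; S=-1+71/12·τ+0·τ²+-11/12·τ³=59/32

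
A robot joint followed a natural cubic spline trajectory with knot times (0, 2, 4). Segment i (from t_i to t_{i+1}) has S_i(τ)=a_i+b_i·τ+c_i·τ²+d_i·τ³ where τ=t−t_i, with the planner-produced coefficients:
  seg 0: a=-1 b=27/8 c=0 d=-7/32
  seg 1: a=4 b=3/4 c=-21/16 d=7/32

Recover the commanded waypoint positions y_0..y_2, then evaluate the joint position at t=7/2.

y_0=-1 y_1=4 y_2=2
S(7/2) = 745/256

y_0 = S_0(0) = a_0 = -1
y_1 = S_1(0) = a_1 = 4
y_2 = S_1(2) = 2
t_q=7/2 is in segment 1 (τ=3/2); S_1(τ)=745/256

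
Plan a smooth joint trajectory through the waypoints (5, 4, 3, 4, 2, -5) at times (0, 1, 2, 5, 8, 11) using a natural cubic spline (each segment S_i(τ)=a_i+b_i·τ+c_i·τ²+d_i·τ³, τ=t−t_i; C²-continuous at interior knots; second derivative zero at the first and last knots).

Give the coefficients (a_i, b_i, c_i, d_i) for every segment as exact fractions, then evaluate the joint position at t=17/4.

  seg 0: a=5 b=-1184/1251 c=0 d=-67/1251
  seg 1: a=4 b=-1385/1251 c=-67/417 d=335/1251
  seg 2: a=3 b=-782/1251 c=268/417 d=-1213/11259
  seg 3: a=4 b=403/1251 c=-409/1251 d=-10/11259
  seg 4: a=2 b=-2081/1251 c=-419/1251 d=419/11259
S(17/4) = 32203/8896

Δ: Δ0=-1, Δ1=-1, Δ2=1/3, Δ3=-2/3, Δ4=-7/3
row 1: diag=4, rhs=0; c'=1/4, d'=0
row 2: denom=8−1·1/4=31/4; d'=(8−1·0)/(31/4)=32/31
row 3: denom=12−3·12/31=336/31; d'=(-6−3·32/31)/(336/31)=-47/56
row 4: denom=12−3·31/112=1251/112; d'=(-10−3·-47/56)/(1251/112)=-838/1251
back: M4=-838/1251
back: M3=-47/56−31/112·-838/1251=-818/1251
back: M2=32/31−12/31·-818/1251=536/417
back: M1=0−1/4·536/417=-134/417
M: M0=0, M1=-134/417, M2=536/417, M3=-818/1251, M4=-838/1251, M5=0
seg 0: a=5, c=M0/2=0, d=(M1−M0)/(6·1)=-67/1251, b=Δ0−h0·(2M0+M1)/6=-1184/1251
seg 1: a=4, c=M1/2=-67/417, d=(M2−M1)/(6·1)=335/1251, b=Δ1−h1·(2M1+M2)/6=-1385/1251
seg 2: a=3, c=M2/2=268/417, d=(M3−M2)/(6·3)=-1213/11259, b=Δ2−h2·(2M2+M3)/6=-782/1251
seg 3: a=4, c=M3/2=-409/1251, d=(M4−M3)/(6·3)=-10/11259, b=Δ3−h3·(2M3+M4)/6=403/1251
seg 4: a=2, c=M4/2=-419/1251, d=(M5−M4)/(6·3)=419/11259, b=Δ4−h4·(2M4+M5)/6=-2081/1251
t_q=17/4 → seg 2, τ=9/4; S=3+-782/1251·τ+268/417·τ²+-1213/11259·τ³=32203/8896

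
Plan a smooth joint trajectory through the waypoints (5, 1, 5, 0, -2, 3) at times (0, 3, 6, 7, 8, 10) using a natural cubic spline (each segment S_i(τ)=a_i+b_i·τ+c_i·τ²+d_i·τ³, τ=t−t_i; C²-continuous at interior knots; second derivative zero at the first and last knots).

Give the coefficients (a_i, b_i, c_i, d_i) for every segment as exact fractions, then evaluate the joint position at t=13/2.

Δ: Δ0=-4/3, Δ1=4/3, Δ2=-5, Δ3=-2, Δ4=5/2
row 1: diag=12, rhs=16; c'=1/4, d'=4/3
row 2: denom=8−3·1/4=29/4; d'=(-38−3·4/3)/(29/4)=-168/29
row 3: denom=4−1·4/29=112/29; d'=(18−1·-168/29)/(112/29)=345/56
row 4: denom=6−1·29/112=643/112; d'=(27−1·345/56)/(643/112)=2334/643
back: M4=2334/643
back: M3=345/56−29/112·2334/643=3357/643
back: M2=-168/29−4/29·3357/643=-4188/643
back: M1=4/3−1/4·-4188/643=5713/1929
M: M0=0, M1=5713/1929, M2=-4188/643, M3=3357/643, M4=2334/643, M5=0
seg 0: a=5, c=M0/2=0, d=(M1−M0)/(6·3)=5713/34722, b=Δ0−h0·(2M0+M1)/6=-3619/1286
seg 1: a=1, c=M1/2=5713/3858, d=(M2−M1)/(6·3)=-18277/34722, b=Δ1−h1·(2M1+M2)/6=1047/643
seg 2: a=5, c=M2/2=-2094/643, d=(M3−M2)/(6·1)=2515/1286, b=Δ2−h2·(2M2+M3)/6=-4757/1286
seg 3: a=0, c=M3/2=3357/1286, d=(M4−M3)/(6·1)=-341/1286, b=Δ3−h3·(2M3+M4)/6=-2794/643
seg 4: a=-2, c=M4/2=1167/643, d=(M5−M4)/(6·2)=-389/1286, b=Δ4−h4·(2M4+M5)/6=103/1286
t_q=13/2 → seg 2, τ=1/2; S=5+-4757/1286·τ+-2094/643·τ²+2515/1286·τ³=26551/10288

  seg 0: a=5 b=-3619/1286 c=0 d=5713/34722
  seg 1: a=1 b=1047/643 c=5713/3858 d=-18277/34722
  seg 2: a=5 b=-4757/1286 c=-2094/643 d=2515/1286
  seg 3: a=0 b=-2794/643 c=3357/1286 d=-341/1286
  seg 4: a=-2 b=103/1286 c=1167/643 d=-389/1286
S(13/2) = 26551/10288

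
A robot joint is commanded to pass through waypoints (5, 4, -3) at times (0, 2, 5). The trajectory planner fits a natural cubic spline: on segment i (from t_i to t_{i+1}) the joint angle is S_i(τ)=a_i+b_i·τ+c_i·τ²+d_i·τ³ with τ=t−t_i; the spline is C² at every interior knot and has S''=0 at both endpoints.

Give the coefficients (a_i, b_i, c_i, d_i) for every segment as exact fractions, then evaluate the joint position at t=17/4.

Δ: Δ0=-1/2, Δ1=-7/3
row 1: diag=10, rhs=-11; c'=3/10, d'=-11/10
back: M1=-11/10
M: M0=0, M1=-11/10, M2=0
seg 0: a=5, c=M0/2=0, d=(M1−M0)/(6·2)=-11/120, b=Δ0−h0·(2M0+M1)/6=-2/15
seg 1: a=4, c=M1/2=-11/20, d=(M2−M1)/(6·3)=11/180, b=Δ1−h1·(2M1+M2)/6=-37/30
t_q=17/4 → seg 1, τ=9/4; S=4+-37/30·τ+-11/20·τ²+11/180·τ³=-221/256

  seg 0: a=5 b=-2/15 c=0 d=-11/120
  seg 1: a=4 b=-37/30 c=-11/20 d=11/180
S(17/4) = -221/256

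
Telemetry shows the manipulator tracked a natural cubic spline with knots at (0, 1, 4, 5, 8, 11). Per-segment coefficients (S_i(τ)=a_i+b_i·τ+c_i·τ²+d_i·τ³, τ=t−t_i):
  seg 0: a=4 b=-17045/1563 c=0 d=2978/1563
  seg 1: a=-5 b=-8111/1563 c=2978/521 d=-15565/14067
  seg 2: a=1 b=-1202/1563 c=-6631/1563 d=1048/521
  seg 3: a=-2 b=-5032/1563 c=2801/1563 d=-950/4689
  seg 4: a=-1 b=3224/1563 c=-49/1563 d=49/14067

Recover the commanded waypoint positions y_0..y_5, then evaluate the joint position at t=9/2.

y_0=4 y_1=-5 y_2=1 y_3=-2 y_4=-1 y_5=5
S(9/2) = -1211/6252

y_0 = S_0(0) = a_0 = 4
y_1 = S_1(0) = a_1 = -5
y_2 = S_2(0) = a_2 = 1
y_3 = S_3(0) = a_3 = -2
y_4 = S_4(0) = a_4 = -1
y_5 = S_4(3) = 5
t_q=9/2 is in segment 2 (τ=1/2); S_2(τ)=-1211/6252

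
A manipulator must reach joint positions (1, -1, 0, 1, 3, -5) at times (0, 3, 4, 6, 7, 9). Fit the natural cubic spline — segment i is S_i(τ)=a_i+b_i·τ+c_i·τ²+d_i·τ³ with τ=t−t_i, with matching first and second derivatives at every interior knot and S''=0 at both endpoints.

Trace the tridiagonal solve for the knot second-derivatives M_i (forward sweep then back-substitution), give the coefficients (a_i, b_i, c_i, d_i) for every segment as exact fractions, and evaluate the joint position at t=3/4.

Δ: Δ0=-2/3, Δ1=1, Δ2=1/2, Δ3=2, Δ4=-4
row 1: diag=8, rhs=10; c'=1/8, d'=5/4
row 2: denom=6−1·1/8=47/8; d'=(-3−1·5/4)/(47/8)=-34/47
row 3: denom=6−2·16/47=250/47; d'=(9−2·-34/47)/(250/47)=491/250
row 4: denom=6−1·47/250=1453/250; d'=(-36−1·491/250)/(1453/250)=-9491/1453
back: M4=-9491/1453
back: M3=491/250−47/250·-9491/1453=4638/1453
back: M2=-34/47−16/47·4638/1453=-2630/1453
back: M1=5/4−1/8·-2630/1453=2145/1453
M: M0=0, M1=2145/1453, M2=-2630/1453, M3=4638/1453, M4=-9491/1453, M5=0
seg 0: a=1, c=M0/2=0, d=(M1−M0)/(6·3)=715/8718, b=Δ0−h0·(2M0+M1)/6=-12247/8718
seg 1: a=-1, c=M1/2=2145/2906, d=(M2−M1)/(6·1)=-4775/8718, b=Δ1−h1·(2M1+M2)/6=3529/4359
seg 2: a=0, c=M2/2=-1315/1453, d=(M3−M2)/(6·2)=1817/4359, b=Δ2−h2·(2M2+M3)/6=5603/8718
seg 3: a=1, c=M3/2=2319/1453, d=(M4−M3)/(6·1)=-14129/8718, b=Δ3−h3·(2M3+M4)/6=17651/8718
seg 4: a=3, c=M4/2=-9491/2906, d=(M5−M4)/(6·2)=9491/17436, b=Δ4−h4·(2M4+M5)/6=1546/4359
t_q=3/4 → seg 0, τ=3/4; S=1+-12247/8718·τ+0·τ²+715/8718·τ³=-3533/185984

  seg 0: a=1 b=-12247/8718 c=0 d=715/8718
  seg 1: a=-1 b=3529/4359 c=2145/2906 d=-4775/8718
  seg 2: a=0 b=5603/8718 c=-1315/1453 d=1817/4359
  seg 3: a=1 b=17651/8718 c=2319/1453 d=-14129/8718
  seg 4: a=3 b=1546/4359 c=-9491/2906 d=9491/17436
S(3/4) = -3533/185984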